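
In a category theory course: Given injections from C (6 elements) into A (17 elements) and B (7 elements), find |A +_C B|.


The pushout A +_C B identifies the images of C in A and B.
|A +_C B| = |A| + |B| - |C| (for injections).
= 17 + 7 - 6 = 18

18


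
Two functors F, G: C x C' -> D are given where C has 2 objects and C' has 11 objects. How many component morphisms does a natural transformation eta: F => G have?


A natural transformation eta: F => G assigns one component morphism per
object of the domain category.
The domain is the product category C x C', so
|Ob(C x C')| = |Ob(C)| * |Ob(C')| = 2 * 11 = 22.
Therefore eta has 22 component morphisms.

22


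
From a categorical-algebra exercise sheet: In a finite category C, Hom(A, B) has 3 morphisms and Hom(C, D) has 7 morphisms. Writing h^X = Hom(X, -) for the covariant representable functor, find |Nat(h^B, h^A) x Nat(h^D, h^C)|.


By the Yoneda lemma, Nat(h^B, h^A) is isomorphic to Hom(A, B),
so |Nat(h^B, h^A)| = |Hom(A, B)| and |Nat(h^D, h^C)| = |Hom(C, D)|.
|Hom(A, B)| = 3, |Hom(C, D)| = 7.
|Nat(h^B, h^A) x Nat(h^D, h^C)| = 3 * 7 = 21

21


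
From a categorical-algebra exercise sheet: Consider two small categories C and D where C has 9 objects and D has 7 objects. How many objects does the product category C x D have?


The product category C x D has objects that are pairs (c, d).
Number of pairs = |Ob(C)| * |Ob(D)| = 9 * 7 = 63

63


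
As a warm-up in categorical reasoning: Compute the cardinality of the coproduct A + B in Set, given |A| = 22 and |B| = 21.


In Set, the coproduct A + B is the disjoint union.
|A + B| = |A| + |B| = 22 + 21 = 43

43


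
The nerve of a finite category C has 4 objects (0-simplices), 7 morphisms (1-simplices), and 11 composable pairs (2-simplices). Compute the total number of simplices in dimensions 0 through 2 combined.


The 2-skeleton of the nerve N(C) consists of simplices in dimensions 0, 1, 2:
  |N(C)_0| = 4 (objects)
  |N(C)_1| = 7 (morphisms)
  |N(C)_2| = 11 (composable pairs)
Total = 4 + 7 + 11 = 22

22


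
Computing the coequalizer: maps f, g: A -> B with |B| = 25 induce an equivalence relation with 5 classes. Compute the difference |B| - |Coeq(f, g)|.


The coequalizer Coeq(f, g) = B / ~ has one element per equivalence class.
|B| = 25, |Coeq(f, g)| = 5.
|B| - |Coeq(f, g)| = 25 - 5 = 20.

20


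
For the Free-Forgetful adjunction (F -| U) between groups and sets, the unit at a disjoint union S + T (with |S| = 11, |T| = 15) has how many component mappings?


The unit eta_X: X -> U(F(X)) of the Free-Forgetful adjunction
maps each element of X to a generator of F(X). For X = S + T (disjoint
union in Set), |S + T| = |S| + |T|.
Total mappings = 11 + 15 = 26.

26


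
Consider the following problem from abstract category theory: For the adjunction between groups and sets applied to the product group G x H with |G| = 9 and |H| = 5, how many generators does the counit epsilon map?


The counit epsilon_K: F(U(K)) -> K of the Free-Forgetful adjunction
maps |K| generators of F(U(K)) into K. For K = G x H (the product group),
|G x H| = |G| * |H|.
Total generators mapped = 9 * 5 = 45.

45


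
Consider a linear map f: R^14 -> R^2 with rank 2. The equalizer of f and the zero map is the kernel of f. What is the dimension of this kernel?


The equalizer of f and the zero map is ker(f).
By the rank-nullity theorem: dim(ker(f)) = dim(domain) - rank(f).
dim(ker(f)) = 14 - 2 = 12

12


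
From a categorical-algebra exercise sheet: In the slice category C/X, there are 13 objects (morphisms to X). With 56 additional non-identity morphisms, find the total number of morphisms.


In the slice category C/X, objects are morphisms to X.
Identity morphisms: 13 (one per object of C/X).
Non-identity morphisms: 56.
Total = 13 + 56 = 69

69


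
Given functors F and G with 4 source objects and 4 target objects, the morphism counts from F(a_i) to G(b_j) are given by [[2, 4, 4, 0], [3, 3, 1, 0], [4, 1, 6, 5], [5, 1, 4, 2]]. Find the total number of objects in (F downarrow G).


Objects of (F downarrow G) are triples (a, b, h: F(a)->G(b)).
The count equals the sum of all entries in the hom-matrix.
sum(row 0) = 10
sum(row 1) = 7
sum(row 2) = 16
sum(row 3) = 12
Grand total = 45

45


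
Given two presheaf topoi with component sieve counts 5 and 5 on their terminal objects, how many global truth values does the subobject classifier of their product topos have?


In a product of presheaf topoi E_1 x E_2, the subobject classifier
is Omega = Omega_1 x Omega_2 (componentwise), so
|Omega(top)| = |Omega_1(top_1)| * |Omega_2(top_2)|.
= 5 * 5 = 25.

25


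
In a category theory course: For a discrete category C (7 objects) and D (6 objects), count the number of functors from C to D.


A functor from a discrete category C to D is determined by
where each object maps. Each of the 7 objects of C can map
to any of the 6 objects of D independently.
Number of functors = 6^7 = 279936

279936


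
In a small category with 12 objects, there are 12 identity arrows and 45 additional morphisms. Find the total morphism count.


Each object has an identity morphism, giving 12 identities.
Adding the 45 non-identity morphisms:
Total = 12 + 45 = 57

57


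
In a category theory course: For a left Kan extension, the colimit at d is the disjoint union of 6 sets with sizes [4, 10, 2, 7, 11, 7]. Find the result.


Pointwise, the left Kan extension (Lan_F H)(d) is the colimit, indexed
by the comma category (F downarrow d), of H composed with the
projection (F downarrow d) -> C. Here that colimit is given
as a coproduct (disjoint union) of sets, so its cardinality is the
sum of the sizes of the summands.
Coproduct of sets with sizes: 4 + 10 + 2 + 7 + 11 + 7
= 41

41


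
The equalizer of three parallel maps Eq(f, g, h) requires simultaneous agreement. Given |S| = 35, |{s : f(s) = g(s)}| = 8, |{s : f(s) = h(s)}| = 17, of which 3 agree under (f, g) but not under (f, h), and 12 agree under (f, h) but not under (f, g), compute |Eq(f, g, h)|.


Eq(f, g, h) is the triple-agreement set: points in S where all three
maps take the same value. Using inclusion-exclusion on the pairwise data:
Pair (f, g) agrees on 8 points; pair (f, h) on 17 points.
Points agreeing under (f, g) but not (f, h) = 3; under (f, h) but not (f, g) = 12.
Triple-agreement = agreement-in-(f, g) minus points that agree under (f, g) but not (f, h):
|Eq(f, g, h)| = 8 - 3 = 5
(cross-check via (f, h): 17 - 12 = 5.)

5


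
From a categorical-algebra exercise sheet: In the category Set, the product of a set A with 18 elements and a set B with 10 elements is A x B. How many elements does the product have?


In Set, the product A x B is the Cartesian product.
By the universal property, |A x B| = |A| * |B|.
|A x B| = 18 * 10 = 180

180


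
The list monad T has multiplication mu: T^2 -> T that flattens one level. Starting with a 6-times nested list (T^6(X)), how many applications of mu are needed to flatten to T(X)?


Each application of mu: T^2 -> T removes one layer of nesting.
Starting at depth 6 (i.e., T^6(X)), we need to reach T(X).
Number of mu applications = 6 - 1 = 5

5


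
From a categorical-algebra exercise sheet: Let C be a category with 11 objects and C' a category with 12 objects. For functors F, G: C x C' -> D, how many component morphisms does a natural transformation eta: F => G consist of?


A natural transformation eta: F => G assigns one component morphism per
object of the domain category.
The domain is the product category C x C', so
|Ob(C x C')| = |Ob(C)| * |Ob(C')| = 11 * 12 = 132.
Therefore eta has 132 component morphisms.

132


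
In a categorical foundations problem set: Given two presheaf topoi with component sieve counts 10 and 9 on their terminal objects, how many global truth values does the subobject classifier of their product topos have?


In a product of presheaf topoi E_1 x E_2, the subobject classifier
is Omega = Omega_1 x Omega_2 (componentwise), so
|Omega(top)| = |Omega_1(top_1)| * |Omega_2(top_2)|.
= 10 * 9 = 90.

90


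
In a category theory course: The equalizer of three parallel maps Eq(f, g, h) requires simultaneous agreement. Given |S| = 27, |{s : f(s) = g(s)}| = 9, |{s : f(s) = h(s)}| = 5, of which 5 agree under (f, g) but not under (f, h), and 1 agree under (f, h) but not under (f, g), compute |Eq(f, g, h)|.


Eq(f, g, h) is the triple-agreement set: points in S where all three
maps take the same value. Using inclusion-exclusion on the pairwise data:
Pair (f, g) agrees on 9 points; pair (f, h) on 5 points.
Points agreeing under (f, g) but not (f, h) = 5; under (f, h) but not (f, g) = 1.
Triple-agreement = agreement-in-(f, g) minus points that agree under (f, g) but not (f, h):
|Eq(f, g, h)| = 9 - 5 = 4
(cross-check via (f, h): 5 - 1 = 4.)

4


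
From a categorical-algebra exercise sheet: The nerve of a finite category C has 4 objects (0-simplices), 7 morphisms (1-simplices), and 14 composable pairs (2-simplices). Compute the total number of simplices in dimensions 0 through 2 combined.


The 2-skeleton of the nerve N(C) consists of simplices in dimensions 0, 1, 2:
  |N(C)_0| = 4 (objects)
  |N(C)_1| = 7 (morphisms)
  |N(C)_2| = 14 (composable pairs)
Total = 4 + 7 + 14 = 25

25


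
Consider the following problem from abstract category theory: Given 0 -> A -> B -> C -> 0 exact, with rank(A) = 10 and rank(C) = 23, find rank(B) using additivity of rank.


For a short exact sequence 0 -> A -> B -> C -> 0,
rank is additive: rank(B) = rank(A) + rank(C).
rank(B) = 10 + 23 = 33

33


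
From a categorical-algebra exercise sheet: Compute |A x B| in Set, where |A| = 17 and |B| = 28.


In Set, the product A x B is the Cartesian product.
By the universal property, |A x B| = |A| * |B|.
|A x B| = 17 * 28 = 476

476


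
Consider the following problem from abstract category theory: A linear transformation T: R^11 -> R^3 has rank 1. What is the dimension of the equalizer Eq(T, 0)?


The equalizer of f and the zero map is ker(f).
By the rank-nullity theorem: dim(ker(f)) = dim(domain) - rank(f).
dim(ker(f)) = 11 - 1 = 10

10


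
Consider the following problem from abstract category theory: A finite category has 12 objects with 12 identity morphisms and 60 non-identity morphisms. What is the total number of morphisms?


Each object has an identity morphism, giving 12 identities.
Adding the 60 non-identity morphisms:
Total = 12 + 60 = 72

72


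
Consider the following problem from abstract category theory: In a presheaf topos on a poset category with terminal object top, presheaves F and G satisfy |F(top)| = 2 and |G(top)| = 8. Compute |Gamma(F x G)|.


Global sections of a presheaf on a poset with terminal top satisfy
Gamma(H) ~ H(top). Presheaves admit pointwise products, so
(F x G)(top) = F(top) x G(top) (Cartesian product).
|Gamma(F x G)| = |F(top)| * |G(top)| = 2 * 8 = 16.

16


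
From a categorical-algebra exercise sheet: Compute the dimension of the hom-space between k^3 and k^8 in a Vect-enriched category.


In Vect-enriched categories, Hom(k^n, k^m) is the space of m x n matrices.
dim(Hom(k^3, k^8)) = 8 * 3 = 24

24


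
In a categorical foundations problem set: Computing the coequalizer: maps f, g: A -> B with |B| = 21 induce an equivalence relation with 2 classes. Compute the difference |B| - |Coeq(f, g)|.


The coequalizer Coeq(f, g) = B / ~ has one element per equivalence class.
|B| = 21, |Coeq(f, g)| = 2.
|B| - |Coeq(f, g)| = 21 - 2 = 19.

19


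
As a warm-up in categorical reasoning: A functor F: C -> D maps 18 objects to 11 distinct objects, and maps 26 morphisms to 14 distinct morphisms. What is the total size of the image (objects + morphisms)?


The image of F consists of distinct objects and distinct morphisms.
|Im(F)| on objects = 11
|Im(F)| on morphisms = 14
Total image cardinality = 11 + 14 = 25

25


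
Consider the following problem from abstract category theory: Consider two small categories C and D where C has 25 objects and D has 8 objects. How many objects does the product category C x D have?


The product category C x D has objects that are pairs (c, d).
Number of pairs = |Ob(C)| * |Ob(D)| = 25 * 8 = 200

200


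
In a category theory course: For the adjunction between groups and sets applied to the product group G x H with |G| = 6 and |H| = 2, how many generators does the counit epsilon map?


The counit epsilon_K: F(U(K)) -> K of the Free-Forgetful adjunction
maps |K| generators of F(U(K)) into K. For K = G x H (the product group),
|G x H| = |G| * |H|.
Total generators mapped = 6 * 2 = 12.

12


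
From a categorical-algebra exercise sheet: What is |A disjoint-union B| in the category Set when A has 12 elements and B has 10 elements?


In Set, the coproduct A + B is the disjoint union.
|A + B| = |A| + |B| = 12 + 10 = 22

22


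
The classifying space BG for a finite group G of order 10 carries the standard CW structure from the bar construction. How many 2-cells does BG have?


In the bar-construction CW model of BG, the n-cells are indexed by
n-tuples [g_1|...|g_n] of non-identity elements of G (degenerate
simplices with some g_i = e do not contribute cells), so there are
(|G| - 1)^n n-cells.
For dim = 2 with |G| = 10:
cells = (10 - 1)^2 = 9^2 = 81

81


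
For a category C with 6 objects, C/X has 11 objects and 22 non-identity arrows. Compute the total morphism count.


In the slice category C/X, objects are morphisms to X.
Identity morphisms: 11 (one per object of C/X).
Non-identity morphisms: 22.
Total = 11 + 22 = 33

33


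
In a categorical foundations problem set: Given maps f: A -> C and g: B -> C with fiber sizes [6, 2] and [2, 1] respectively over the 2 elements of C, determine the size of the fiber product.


The pullback A x_C B consists of pairs (a, b) with f(a) = g(b).
For each element c in C, the fiber product has |f^-1(c)| * |g^-1(c)| elements.
Summing over C: 6 * 2 + 2 * 1
= 12 + 2 = 14

14


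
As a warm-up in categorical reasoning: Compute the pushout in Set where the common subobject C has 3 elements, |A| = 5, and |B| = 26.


The pushout A +_C B identifies the images of C in A and B.
|A +_C B| = |A| + |B| - |C| (for injections).
= 5 + 26 - 3 = 28

28


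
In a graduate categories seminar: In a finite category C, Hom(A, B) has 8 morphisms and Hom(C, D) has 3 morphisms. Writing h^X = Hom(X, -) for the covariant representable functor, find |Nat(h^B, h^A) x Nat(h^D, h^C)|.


By the Yoneda lemma, Nat(h^B, h^A) is isomorphic to Hom(A, B),
so |Nat(h^B, h^A)| = |Hom(A, B)| and |Nat(h^D, h^C)| = |Hom(C, D)|.
|Hom(A, B)| = 8, |Hom(C, D)| = 3.
|Nat(h^B, h^A) x Nat(h^D, h^C)| = 8 * 3 = 24

24


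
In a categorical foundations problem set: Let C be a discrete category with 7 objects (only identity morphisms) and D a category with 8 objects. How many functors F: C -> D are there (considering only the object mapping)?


A functor from a discrete category C to D is determined by
where each object maps. Each of the 7 objects of C can map
to any of the 8 objects of D independently.
Number of functors = 8^7 = 2097152

2097152


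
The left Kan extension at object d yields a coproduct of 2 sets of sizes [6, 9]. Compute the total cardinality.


Pointwise, the left Kan extension (Lan_F H)(d) is the colimit, indexed
by the comma category (F downarrow d), of H composed with the
projection (F downarrow d) -> C. Here that colimit is given
as a coproduct (disjoint union) of sets, so its cardinality is the
sum of the sizes of the summands.
Coproduct of sets with sizes: 6 + 9
= 15

15


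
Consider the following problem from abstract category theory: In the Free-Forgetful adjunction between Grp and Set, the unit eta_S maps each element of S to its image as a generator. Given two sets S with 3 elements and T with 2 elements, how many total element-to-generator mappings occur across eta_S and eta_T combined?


The unit eta_X: X -> U(F(X)) of the Free-Forgetful adjunction
maps each element of X to a generator of F(X). For X = S + T (disjoint
union in Set), |S + T| = |S| + |T|.
Total mappings = 3 + 2 = 5.

5


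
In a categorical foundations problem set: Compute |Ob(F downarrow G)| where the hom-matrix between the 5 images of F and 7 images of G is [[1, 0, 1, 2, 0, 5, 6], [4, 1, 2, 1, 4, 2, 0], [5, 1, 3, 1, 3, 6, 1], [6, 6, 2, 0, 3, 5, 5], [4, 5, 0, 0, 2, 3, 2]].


Objects of (F downarrow G) are triples (a, b, h: F(a)->G(b)).
The count equals the sum of all entries in the hom-matrix.
sum(row 0) = 15
sum(row 1) = 14
sum(row 2) = 20
sum(row 3) = 27
sum(row 4) = 16
Grand total = 92

92


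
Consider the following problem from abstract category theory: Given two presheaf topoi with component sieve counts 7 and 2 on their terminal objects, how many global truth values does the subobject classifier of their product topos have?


In a product of presheaf topoi E_1 x E_2, the subobject classifier
is Omega = Omega_1 x Omega_2 (componentwise), so
|Omega(top)| = |Omega_1(top_1)| * |Omega_2(top_2)|.
= 7 * 2 = 14.

14


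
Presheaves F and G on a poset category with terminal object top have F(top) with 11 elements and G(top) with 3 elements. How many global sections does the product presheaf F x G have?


Global sections of a presheaf on a poset with terminal top satisfy
Gamma(H) ~ H(top). Presheaves admit pointwise products, so
(F x G)(top) = F(top) x G(top) (Cartesian product).
|Gamma(F x G)| = |F(top)| * |G(top)| = 11 * 3 = 33.

33


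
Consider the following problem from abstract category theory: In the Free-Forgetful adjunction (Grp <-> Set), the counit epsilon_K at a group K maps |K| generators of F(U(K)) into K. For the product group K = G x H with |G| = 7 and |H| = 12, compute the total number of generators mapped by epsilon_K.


The counit epsilon_K: F(U(K)) -> K of the Free-Forgetful adjunction
maps |K| generators of F(U(K)) into K. For K = G x H (the product group),
|G x H| = |G| * |H|.
Total generators mapped = 7 * 12 = 84.

84


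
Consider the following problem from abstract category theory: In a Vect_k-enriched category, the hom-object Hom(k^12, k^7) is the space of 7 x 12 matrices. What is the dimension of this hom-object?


In Vect-enriched categories, Hom(k^n, k^m) is the space of m x n matrices.
dim(Hom(k^12, k^7)) = 7 * 12 = 84

84


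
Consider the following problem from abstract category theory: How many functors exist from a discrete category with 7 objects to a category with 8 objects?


A functor from a discrete category C to D is determined by
where each object maps. Each of the 7 objects of C can map
to any of the 8 objects of D independently.
Number of functors = 8^7 = 2097152

2097152


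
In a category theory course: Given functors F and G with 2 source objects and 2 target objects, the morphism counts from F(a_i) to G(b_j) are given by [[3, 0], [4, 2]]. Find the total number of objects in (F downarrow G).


Objects of (F downarrow G) are triples (a, b, h: F(a)->G(b)).
The count equals the sum of all entries in the hom-matrix.
sum(row 0) = 3
sum(row 1) = 6
Grand total = 9

9


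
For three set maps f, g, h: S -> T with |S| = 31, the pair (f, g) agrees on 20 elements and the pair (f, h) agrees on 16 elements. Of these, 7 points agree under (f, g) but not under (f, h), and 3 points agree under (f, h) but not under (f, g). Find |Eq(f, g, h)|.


Eq(f, g, h) is the triple-agreement set: points in S where all three
maps take the same value. Using inclusion-exclusion on the pairwise data:
Pair (f, g) agrees on 20 points; pair (f, h) on 16 points.
Points agreeing under (f, g) but not (f, h) = 7; under (f, h) but not (f, g) = 3.
Triple-agreement = agreement-in-(f, g) minus points that agree under (f, g) but not (f, h):
|Eq(f, g, h)| = 20 - 7 = 13
(cross-check via (f, h): 16 - 3 = 13.)

13


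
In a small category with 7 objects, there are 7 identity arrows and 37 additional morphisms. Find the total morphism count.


Each object has an identity morphism, giving 7 identities.
Adding the 37 non-identity morphisms:
Total = 7 + 37 = 44

44


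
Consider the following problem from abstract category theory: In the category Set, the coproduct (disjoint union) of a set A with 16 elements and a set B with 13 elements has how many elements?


In Set, the coproduct A + B is the disjoint union.
|A + B| = |A| + |B| = 16 + 13 = 29

29


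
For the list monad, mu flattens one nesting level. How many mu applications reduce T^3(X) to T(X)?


Each application of mu: T^2 -> T removes one layer of nesting.
Starting at depth 3 (i.e., T^3(X)), we need to reach T(X).
Number of mu applications = 3 - 1 = 2

2


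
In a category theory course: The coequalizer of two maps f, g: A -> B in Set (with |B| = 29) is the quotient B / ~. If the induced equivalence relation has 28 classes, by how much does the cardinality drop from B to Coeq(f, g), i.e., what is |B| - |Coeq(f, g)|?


The coequalizer Coeq(f, g) = B / ~ has one element per equivalence class.
|B| = 29, |Coeq(f, g)| = 28.
|B| - |Coeq(f, g)| = 29 - 28 = 1.

1


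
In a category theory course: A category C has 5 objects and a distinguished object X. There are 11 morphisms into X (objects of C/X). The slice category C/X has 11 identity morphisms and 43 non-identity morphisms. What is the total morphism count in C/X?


In the slice category C/X, objects are morphisms to X.
Identity morphisms: 11 (one per object of C/X).
Non-identity morphisms: 43.
Total = 11 + 43 = 54

54


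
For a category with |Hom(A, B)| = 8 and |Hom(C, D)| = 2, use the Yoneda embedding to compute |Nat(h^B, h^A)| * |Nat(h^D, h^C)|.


By the Yoneda lemma, Nat(h^B, h^A) is isomorphic to Hom(A, B),
so |Nat(h^B, h^A)| = |Hom(A, B)| and |Nat(h^D, h^C)| = |Hom(C, D)|.
|Hom(A, B)| = 8, |Hom(C, D)| = 2.
|Nat(h^B, h^A) x Nat(h^D, h^C)| = 8 * 2 = 16

16


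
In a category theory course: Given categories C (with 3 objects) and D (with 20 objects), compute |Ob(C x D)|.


The product category C x D has objects that are pairs (c, d).
Number of pairs = |Ob(C)| * |Ob(D)| = 3 * 20 = 60

60


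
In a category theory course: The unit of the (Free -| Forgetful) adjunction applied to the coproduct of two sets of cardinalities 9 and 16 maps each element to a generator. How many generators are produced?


The unit eta_X: X -> U(F(X)) of the Free-Forgetful adjunction
maps each element of X to a generator of F(X). For X = S + T (disjoint
union in Set), |S + T| = |S| + |T|.
Total mappings = 9 + 16 = 25.

25


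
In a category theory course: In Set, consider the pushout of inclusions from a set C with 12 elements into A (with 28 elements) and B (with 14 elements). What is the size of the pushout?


The pushout A +_C B identifies the images of C in A and B.
|A +_C B| = |A| + |B| - |C| (for injections).
= 28 + 14 - 12 = 30

30


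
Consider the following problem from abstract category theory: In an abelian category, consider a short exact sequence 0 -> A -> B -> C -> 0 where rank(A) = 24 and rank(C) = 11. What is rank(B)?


For a short exact sequence 0 -> A -> B -> C -> 0,
rank is additive: rank(B) = rank(A) + rank(C).
rank(B) = 24 + 11 = 35

35


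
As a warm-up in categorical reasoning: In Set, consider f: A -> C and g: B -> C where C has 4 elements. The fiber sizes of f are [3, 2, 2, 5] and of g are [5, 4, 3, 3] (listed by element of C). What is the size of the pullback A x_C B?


The pullback A x_C B consists of pairs (a, b) with f(a) = g(b).
For each element c in C, the fiber product has |f^-1(c)| * |g^-1(c)| elements.
Summing over C: 3 * 5 + 2 * 4 + 2 * 3 + 5 * 3
= 15 + 8 + 6 + 15 = 44

44


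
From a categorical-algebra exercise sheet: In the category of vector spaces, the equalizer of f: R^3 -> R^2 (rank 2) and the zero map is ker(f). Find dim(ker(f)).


The equalizer of f and the zero map is ker(f).
By the rank-nullity theorem: dim(ker(f)) = dim(domain) - rank(f).
dim(ker(f)) = 3 - 2 = 1

1


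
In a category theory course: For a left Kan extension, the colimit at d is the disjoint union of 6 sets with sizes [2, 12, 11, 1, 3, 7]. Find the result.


Pointwise, the left Kan extension (Lan_F H)(d) is the colimit, indexed
by the comma category (F downarrow d), of H composed with the
projection (F downarrow d) -> C. Here that colimit is given
as a coproduct (disjoint union) of sets, so its cardinality is the
sum of the sizes of the summands.
Coproduct of sets with sizes: 2 + 12 + 11 + 1 + 3 + 7
= 36

36


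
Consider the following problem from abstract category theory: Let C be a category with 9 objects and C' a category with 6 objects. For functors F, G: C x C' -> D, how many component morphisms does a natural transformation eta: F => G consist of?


A natural transformation eta: F => G assigns one component morphism per
object of the domain category.
The domain is the product category C x C', so
|Ob(C x C')| = |Ob(C)| * |Ob(C')| = 9 * 6 = 54.
Therefore eta has 54 component morphisms.

54


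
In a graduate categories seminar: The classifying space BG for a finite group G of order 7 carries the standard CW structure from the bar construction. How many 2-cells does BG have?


In the bar-construction CW model of BG, the n-cells are indexed by
n-tuples [g_1|...|g_n] of non-identity elements of G (degenerate
simplices with some g_i = e do not contribute cells), so there are
(|G| - 1)^n n-cells.
For dim = 2 with |G| = 7:
cells = (7 - 1)^2 = 6^2 = 36

36


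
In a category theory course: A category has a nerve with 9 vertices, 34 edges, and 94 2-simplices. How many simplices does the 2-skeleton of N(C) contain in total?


The 2-skeleton of the nerve N(C) consists of simplices in dimensions 0, 1, 2:
  |N(C)_0| = 9 (objects)
  |N(C)_1| = 34 (morphisms)
  |N(C)_2| = 94 (composable pairs)
Total = 9 + 34 + 94 = 137

137


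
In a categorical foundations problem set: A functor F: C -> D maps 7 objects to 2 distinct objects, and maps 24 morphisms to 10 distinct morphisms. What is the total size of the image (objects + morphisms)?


The image of F consists of distinct objects and distinct morphisms.
|Im(F)| on objects = 2
|Im(F)| on morphisms = 10
Total image cardinality = 2 + 10 = 12

12


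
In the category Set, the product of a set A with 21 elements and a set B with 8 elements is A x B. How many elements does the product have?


In Set, the product A x B is the Cartesian product.
By the universal property, |A x B| = |A| * |B|.
|A x B| = 21 * 8 = 168

168


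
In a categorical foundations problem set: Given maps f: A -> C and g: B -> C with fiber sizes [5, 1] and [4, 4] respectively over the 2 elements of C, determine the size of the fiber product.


The pullback A x_C B consists of pairs (a, b) with f(a) = g(b).
For each element c in C, the fiber product has |f^-1(c)| * |g^-1(c)| elements.
Summing over C: 5 * 4 + 1 * 4
= 20 + 4 = 24

24


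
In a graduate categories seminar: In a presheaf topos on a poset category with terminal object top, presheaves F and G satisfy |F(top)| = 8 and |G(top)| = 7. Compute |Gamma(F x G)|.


Global sections of a presheaf on a poset with terminal top satisfy
Gamma(H) ~ H(top). Presheaves admit pointwise products, so
(F x G)(top) = F(top) x G(top) (Cartesian product).
|Gamma(F x G)| = |F(top)| * |G(top)| = 8 * 7 = 56.

56


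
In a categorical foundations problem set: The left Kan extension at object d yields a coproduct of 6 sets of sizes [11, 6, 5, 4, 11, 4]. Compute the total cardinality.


Pointwise, the left Kan extension (Lan_F H)(d) is the colimit, indexed
by the comma category (F downarrow d), of H composed with the
projection (F downarrow d) -> C. Here that colimit is given
as a coproduct (disjoint union) of sets, so its cardinality is the
sum of the sizes of the summands.
Coproduct of sets with sizes: 11 + 6 + 5 + 4 + 11 + 4
= 41

41


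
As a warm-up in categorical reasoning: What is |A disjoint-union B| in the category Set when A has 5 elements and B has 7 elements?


In Set, the coproduct A + B is the disjoint union.
|A + B| = |A| + |B| = 5 + 7 = 12

12


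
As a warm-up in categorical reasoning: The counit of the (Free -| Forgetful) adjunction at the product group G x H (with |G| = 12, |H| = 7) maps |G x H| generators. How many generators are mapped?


The counit epsilon_K: F(U(K)) -> K of the Free-Forgetful adjunction
maps |K| generators of F(U(K)) into K. For K = G x H (the product group),
|G x H| = |G| * |H|.
Total generators mapped = 12 * 7 = 84.

84


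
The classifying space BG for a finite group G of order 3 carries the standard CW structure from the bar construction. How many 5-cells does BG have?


In the bar-construction CW model of BG, the n-cells are indexed by
n-tuples [g_1|...|g_n] of non-identity elements of G (degenerate
simplices with some g_i = e do not contribute cells), so there are
(|G| - 1)^n n-cells.
For dim = 5 with |G| = 3:
cells = (3 - 1)^5 = 2^5 = 32

32


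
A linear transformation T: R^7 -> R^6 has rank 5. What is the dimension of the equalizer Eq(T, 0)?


The equalizer of f and the zero map is ker(f).
By the rank-nullity theorem: dim(ker(f)) = dim(domain) - rank(f).
dim(ker(f)) = 7 - 5 = 2

2


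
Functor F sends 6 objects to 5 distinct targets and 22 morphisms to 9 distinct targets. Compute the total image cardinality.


The image of F consists of distinct objects and distinct morphisms.
|Im(F)| on objects = 5
|Im(F)| on morphisms = 9
Total image cardinality = 5 + 9 = 14

14


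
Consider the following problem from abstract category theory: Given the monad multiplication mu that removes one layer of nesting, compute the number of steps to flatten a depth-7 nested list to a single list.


Each application of mu: T^2 -> T removes one layer of nesting.
Starting at depth 7 (i.e., T^7(X)), we need to reach T(X).
Number of mu applications = 7 - 1 = 6

6


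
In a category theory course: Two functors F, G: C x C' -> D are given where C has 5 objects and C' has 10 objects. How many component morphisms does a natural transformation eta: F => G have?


A natural transformation eta: F => G assigns one component morphism per
object of the domain category.
The domain is the product category C x C', so
|Ob(C x C')| = |Ob(C)| * |Ob(C')| = 5 * 10 = 50.
Therefore eta has 50 component morphisms.

50


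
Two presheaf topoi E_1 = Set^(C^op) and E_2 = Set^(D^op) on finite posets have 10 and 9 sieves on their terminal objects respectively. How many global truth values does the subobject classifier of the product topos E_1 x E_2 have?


In a product of presheaf topoi E_1 x E_2, the subobject classifier
is Omega = Omega_1 x Omega_2 (componentwise), so
|Omega(top)| = |Omega_1(top_1)| * |Omega_2(top_2)|.
= 10 * 9 = 90.

90


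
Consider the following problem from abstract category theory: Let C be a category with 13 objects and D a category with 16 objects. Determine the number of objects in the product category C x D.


The product category C x D has objects that are pairs (c, d).
Number of pairs = |Ob(C)| * |Ob(D)| = 13 * 16 = 208

208


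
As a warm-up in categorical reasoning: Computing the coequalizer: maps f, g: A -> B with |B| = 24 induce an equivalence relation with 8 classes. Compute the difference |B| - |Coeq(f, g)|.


The coequalizer Coeq(f, g) = B / ~ has one element per equivalence class.
|B| = 24, |Coeq(f, g)| = 8.
|B| - |Coeq(f, g)| = 24 - 8 = 16.

16


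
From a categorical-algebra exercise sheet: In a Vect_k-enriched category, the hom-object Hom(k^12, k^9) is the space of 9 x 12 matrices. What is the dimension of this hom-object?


In Vect-enriched categories, Hom(k^n, k^m) is the space of m x n matrices.
dim(Hom(k^12, k^9)) = 9 * 12 = 108

108


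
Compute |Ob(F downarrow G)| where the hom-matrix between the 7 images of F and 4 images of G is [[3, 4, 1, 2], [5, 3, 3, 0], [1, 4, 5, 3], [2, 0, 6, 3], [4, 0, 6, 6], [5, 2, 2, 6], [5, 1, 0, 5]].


Objects of (F downarrow G) are triples (a, b, h: F(a)->G(b)).
The count equals the sum of all entries in the hom-matrix.
sum(row 0) = 10
sum(row 1) = 11
sum(row 2) = 13
sum(row 3) = 11
sum(row 4) = 16
sum(row 5) = 15
sum(row 6) = 11
Grand total = 87

87


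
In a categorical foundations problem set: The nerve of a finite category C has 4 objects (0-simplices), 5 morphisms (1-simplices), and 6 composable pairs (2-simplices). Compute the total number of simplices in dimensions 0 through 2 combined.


The 2-skeleton of the nerve N(C) consists of simplices in dimensions 0, 1, 2:
  |N(C)_0| = 4 (objects)
  |N(C)_1| = 5 (morphisms)
  |N(C)_2| = 6 (composable pairs)
Total = 4 + 5 + 6 = 15

15


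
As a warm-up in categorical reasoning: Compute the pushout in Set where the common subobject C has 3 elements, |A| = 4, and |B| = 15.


The pushout A +_C B identifies the images of C in A and B.
|A +_C B| = |A| + |B| - |C| (for injections).
= 4 + 15 - 3 = 16

16


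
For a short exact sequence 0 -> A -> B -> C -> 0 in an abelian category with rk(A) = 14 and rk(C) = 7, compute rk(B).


For a short exact sequence 0 -> A -> B -> C -> 0,
rank is additive: rank(B) = rank(A) + rank(C).
rank(B) = 14 + 7 = 21

21


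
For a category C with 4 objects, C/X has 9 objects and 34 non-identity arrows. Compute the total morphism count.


In the slice category C/X, objects are morphisms to X.
Identity morphisms: 9 (one per object of C/X).
Non-identity morphisms: 34.
Total = 9 + 34 = 43

43


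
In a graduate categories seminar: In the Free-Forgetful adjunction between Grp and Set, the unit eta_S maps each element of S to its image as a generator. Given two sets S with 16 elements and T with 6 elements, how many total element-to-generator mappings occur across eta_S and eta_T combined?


The unit eta_X: X -> U(F(X)) of the Free-Forgetful adjunction
maps each element of X to a generator of F(X). For X = S + T (disjoint
union in Set), |S + T| = |S| + |T|.
Total mappings = 16 + 6 = 22.

22


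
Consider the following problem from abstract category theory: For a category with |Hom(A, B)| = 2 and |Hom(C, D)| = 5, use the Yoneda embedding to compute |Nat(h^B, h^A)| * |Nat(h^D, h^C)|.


By the Yoneda lemma, Nat(h^B, h^A) is isomorphic to Hom(A, B),
so |Nat(h^B, h^A)| = |Hom(A, B)| and |Nat(h^D, h^C)| = |Hom(C, D)|.
|Hom(A, B)| = 2, |Hom(C, D)| = 5.
|Nat(h^B, h^A) x Nat(h^D, h^C)| = 2 * 5 = 10

10


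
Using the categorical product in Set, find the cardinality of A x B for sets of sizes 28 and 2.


In Set, the product A x B is the Cartesian product.
By the universal property, |A x B| = |A| * |B|.
|A x B| = 28 * 2 = 56

56


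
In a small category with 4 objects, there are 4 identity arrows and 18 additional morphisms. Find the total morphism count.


Each object has an identity morphism, giving 4 identities.
Adding the 18 non-identity morphisms:
Total = 4 + 18 = 22

22


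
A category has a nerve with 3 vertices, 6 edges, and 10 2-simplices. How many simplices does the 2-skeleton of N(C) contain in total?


The 2-skeleton of the nerve N(C) consists of simplices in dimensions 0, 1, 2:
  |N(C)_0| = 3 (objects)
  |N(C)_1| = 6 (morphisms)
  |N(C)_2| = 10 (composable pairs)
Total = 3 + 6 + 10 = 19

19


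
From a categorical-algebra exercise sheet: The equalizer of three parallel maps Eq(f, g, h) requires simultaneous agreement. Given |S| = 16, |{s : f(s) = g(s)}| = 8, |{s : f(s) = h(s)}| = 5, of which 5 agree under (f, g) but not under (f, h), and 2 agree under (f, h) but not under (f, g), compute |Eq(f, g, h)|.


Eq(f, g, h) is the triple-agreement set: points in S where all three
maps take the same value. Using inclusion-exclusion on the pairwise data:
Pair (f, g) agrees on 8 points; pair (f, h) on 5 points.
Points agreeing under (f, g) but not (f, h) = 5; under (f, h) but not (f, g) = 2.
Triple-agreement = agreement-in-(f, g) minus points that agree under (f, g) but not (f, h):
|Eq(f, g, h)| = 8 - 5 = 3
(cross-check via (f, h): 5 - 2 = 3.)

3


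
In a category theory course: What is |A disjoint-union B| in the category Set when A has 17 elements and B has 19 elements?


In Set, the coproduct A + B is the disjoint union.
|A + B| = |A| + |B| = 17 + 19 = 36

36


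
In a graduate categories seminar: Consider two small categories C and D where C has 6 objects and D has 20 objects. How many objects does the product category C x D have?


The product category C x D has objects that are pairs (c, d).
Number of pairs = |Ob(C)| * |Ob(D)| = 6 * 20 = 120

120


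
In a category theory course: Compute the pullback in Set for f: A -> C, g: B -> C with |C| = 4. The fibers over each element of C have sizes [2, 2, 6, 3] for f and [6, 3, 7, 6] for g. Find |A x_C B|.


The pullback A x_C B consists of pairs (a, b) with f(a) = g(b).
For each element c in C, the fiber product has |f^-1(c)| * |g^-1(c)| elements.
Summing over C: 2 * 6 + 2 * 3 + 6 * 7 + 3 * 6
= 12 + 6 + 42 + 18 = 78

78


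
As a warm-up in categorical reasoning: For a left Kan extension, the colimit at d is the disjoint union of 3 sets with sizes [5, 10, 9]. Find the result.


Pointwise, the left Kan extension (Lan_F H)(d) is the colimit, indexed
by the comma category (F downarrow d), of H composed with the
projection (F downarrow d) -> C. Here that colimit is given
as a coproduct (disjoint union) of sets, so its cardinality is the
sum of the sizes of the summands.
Coproduct of sets with sizes: 5 + 10 + 9
= 24

24


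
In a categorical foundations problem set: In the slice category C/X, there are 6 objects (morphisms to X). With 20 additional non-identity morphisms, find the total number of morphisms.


In the slice category C/X, objects are morphisms to X.
Identity morphisms: 6 (one per object of C/X).
Non-identity morphisms: 20.
Total = 6 + 20 = 26

26


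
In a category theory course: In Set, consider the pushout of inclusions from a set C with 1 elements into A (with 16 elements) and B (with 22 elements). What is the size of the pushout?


The pushout A +_C B identifies the images of C in A and B.
|A +_C B| = |A| + |B| - |C| (for injections).
= 16 + 22 - 1 = 37

37


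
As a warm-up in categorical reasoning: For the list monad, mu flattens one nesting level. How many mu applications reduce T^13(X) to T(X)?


Each application of mu: T^2 -> T removes one layer of nesting.
Starting at depth 13 (i.e., T^13(X)), we need to reach T(X).
Number of mu applications = 13 - 1 = 12

12


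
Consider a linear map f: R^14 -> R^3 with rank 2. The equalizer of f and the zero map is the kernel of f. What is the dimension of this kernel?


The equalizer of f and the zero map is ker(f).
By the rank-nullity theorem: dim(ker(f)) = dim(domain) - rank(f).
dim(ker(f)) = 14 - 2 = 12

12


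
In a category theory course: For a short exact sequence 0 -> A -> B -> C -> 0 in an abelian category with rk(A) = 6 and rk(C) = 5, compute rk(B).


For a short exact sequence 0 -> A -> B -> C -> 0,
rank is additive: rank(B) = rank(A) + rank(C).
rank(B) = 6 + 5 = 11

11


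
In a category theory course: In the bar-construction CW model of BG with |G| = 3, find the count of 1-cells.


In the bar-construction CW model of BG, the n-cells are indexed by
n-tuples [g_1|...|g_n] of non-identity elements of G (degenerate
simplices with some g_i = e do not contribute cells), so there are
(|G| - 1)^n n-cells.
For dim = 1 with |G| = 3:
cells = (3 - 1)^1 = 2^1 = 2

2


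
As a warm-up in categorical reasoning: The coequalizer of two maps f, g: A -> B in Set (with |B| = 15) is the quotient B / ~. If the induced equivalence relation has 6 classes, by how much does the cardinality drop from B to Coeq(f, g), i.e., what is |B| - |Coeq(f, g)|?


The coequalizer Coeq(f, g) = B / ~ has one element per equivalence class.
|B| = 15, |Coeq(f, g)| = 6.
|B| - |Coeq(f, g)| = 15 - 6 = 9.

9


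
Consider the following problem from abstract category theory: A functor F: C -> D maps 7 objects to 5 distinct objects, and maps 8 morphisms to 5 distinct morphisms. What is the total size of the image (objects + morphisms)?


The image of F consists of distinct objects and distinct morphisms.
|Im(F)| on objects = 5
|Im(F)| on morphisms = 5
Total image cardinality = 5 + 5 = 10

10
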